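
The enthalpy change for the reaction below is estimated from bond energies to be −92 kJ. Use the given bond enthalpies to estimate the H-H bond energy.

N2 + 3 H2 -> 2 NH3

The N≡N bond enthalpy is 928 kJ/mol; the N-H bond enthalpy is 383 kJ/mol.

D(H-H) ≈ 426 kJ/mol

Let D be the H-H bond energy.
Σ(broken) = 3×D + 1×928 = 928 + 3D
Σ(formed) = 6×383 = 2298
ΔH = Σ(broken) − Σ(formed) = (928 + 3D) − (2298) = −1370 + 3D
Setting this equal to −92 kJ gives 3D = 1278, so D = 426 kJ/mol.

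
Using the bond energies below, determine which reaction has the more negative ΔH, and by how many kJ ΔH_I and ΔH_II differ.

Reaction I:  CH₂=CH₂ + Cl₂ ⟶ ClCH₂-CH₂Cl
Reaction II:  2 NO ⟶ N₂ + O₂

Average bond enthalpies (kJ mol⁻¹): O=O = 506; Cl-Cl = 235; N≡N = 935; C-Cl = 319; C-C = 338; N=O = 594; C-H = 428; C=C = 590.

Reaction II, by 102 kJ

Reaction I:
  Bonds broken (reactants):
    C-H: 4 × 428 = 1712
    C=C: 1 × 590 = 590
    Cl-Cl: 1 × 235 = 235
    Σ(broken) = 2537 kJ
  Bonds formed (products):
    C-C: 1 × 338 = 338
    C-Cl: 2 × 319 = 638
    C-H: 4 × 428 = 1712
    Σ(formed) = 2688 kJ
  ΔH_I = 2537 − 2688 = −151 kJ
Reaction II:
  Bonds broken (reactants):
    N=O: 2 × 594 = 1188
    Σ(broken) = 1188 kJ
  Bonds formed (products):
    N≡N: 1 × 935 = 935
    O=O: 1 × 506 = 506
    Σ(formed) = 1441 kJ
  ΔH_II = 1188 − 1441 = −253 kJ
ΔH_I − ΔH_II = +102 kJ, so reaction II has the more negative ΔH; |ΔH_I − ΔH_II| = 102 kJ.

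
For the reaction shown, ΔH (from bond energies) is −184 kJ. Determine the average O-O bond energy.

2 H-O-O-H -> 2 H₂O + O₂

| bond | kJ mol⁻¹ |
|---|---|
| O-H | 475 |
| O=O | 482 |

D(O-O) ≈ 149 kJ/mol

Let D be the O-O bond energy.
Σ(broken) = 4×475 + 2×D = 1900 + 2D
Σ(formed) = 4×475 + 1×482 = 2382
ΔH = Σ(broken) − Σ(formed) = (1900 + 2D) − (2382) = −482 + 2D
Setting this equal to −184 kJ gives 2D = 298, so D = 149 kJ/mol.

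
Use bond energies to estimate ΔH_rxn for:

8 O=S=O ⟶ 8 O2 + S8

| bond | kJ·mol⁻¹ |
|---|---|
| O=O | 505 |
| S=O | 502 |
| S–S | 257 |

ΔH ≈ +1936 kJ

Bonds broken (reactants):
  S=O: 16 × 502 = 8032
  Σ(broken) = 8032 kJ
Bonds formed (products):
  O=O: 8 × 505 = 4040
  S–S: 8 × 257 = 2056
  Σ(formed) = 6096 kJ
ΔH = Σ(broken) − Σ(formed) = 8032 − 6096 = +1936 kJ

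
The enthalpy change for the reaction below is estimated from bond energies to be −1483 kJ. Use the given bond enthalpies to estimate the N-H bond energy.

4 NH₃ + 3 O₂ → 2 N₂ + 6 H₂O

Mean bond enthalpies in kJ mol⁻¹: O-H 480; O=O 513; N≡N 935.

D(N-H) ≈ 384 kJ/mol

Let D be the N-H bond energy.
Σ(broken) = 12×D + 3×513 = 1539 + 12D
Σ(formed) = 2×935 + 12×480 = 7630
ΔH = Σ(broken) − Σ(formed) = (1539 + 12D) − (7630) = −6091 + 12D
Setting this equal to −1483 kJ gives 12D = 4608, so D = 384 kJ/mol.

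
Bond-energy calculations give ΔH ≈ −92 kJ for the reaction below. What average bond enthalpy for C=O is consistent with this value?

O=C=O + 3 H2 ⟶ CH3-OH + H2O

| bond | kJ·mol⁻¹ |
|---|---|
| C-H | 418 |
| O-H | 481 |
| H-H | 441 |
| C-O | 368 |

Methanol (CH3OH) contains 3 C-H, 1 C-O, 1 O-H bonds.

Let D be the C=O bond energy.
Σ(broken) = 2×D + 3×441 = 1323 + 2D
Σ(formed) = 3×418 + 1×368 + 3×481 = 3065
ΔH = Σ(broken) − Σ(formed) = (1323 + 2D) − (3065) = −1742 + 2D
Setting this equal to −92 kJ gives 2D = 1650, so D = 825 kJ/mol.

D(C=O) ≈ 825 kJ/mol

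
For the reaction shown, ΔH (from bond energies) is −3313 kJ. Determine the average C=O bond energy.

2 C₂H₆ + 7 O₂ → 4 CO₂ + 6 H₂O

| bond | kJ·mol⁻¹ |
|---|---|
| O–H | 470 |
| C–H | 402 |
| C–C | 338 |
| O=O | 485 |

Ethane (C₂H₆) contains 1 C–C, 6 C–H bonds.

Let D be the C=O bond energy.
Σ(broken) = 2×338 + 12×402 + 7×485 = 8895
Σ(formed) = 8×D + 12×470 = 5640 + 8D
ΔH = Σ(broken) − Σ(formed) = (8895) − (5640 + 8D) = +3255 − 8D
Setting this equal to −3313 kJ gives 8D = 6568, so D = 821 kJ/mol.

D(C=O) ≈ 821 kJ/mol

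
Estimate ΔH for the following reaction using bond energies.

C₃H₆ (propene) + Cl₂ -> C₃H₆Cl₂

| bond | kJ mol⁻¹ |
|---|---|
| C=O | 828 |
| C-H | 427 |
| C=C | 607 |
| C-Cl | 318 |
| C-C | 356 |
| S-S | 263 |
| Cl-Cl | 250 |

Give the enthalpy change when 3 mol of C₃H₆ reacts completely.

Bonds broken (reactants):
  C-C: 1 × 356 = 356
  C-H: 6 × 427 = 2562
  C=C: 1 × 607 = 607
  Cl-Cl: 1 × 250 = 250
  Σ(broken) = 3775 kJ
Bonds formed (products):
  C-C: 2 × 356 = 712
  C-Cl: 2 × 318 = 636
  C-H: 6 × 427 = 2562
  Σ(formed) = 3910 kJ
ΔH = Σ(broken) − Σ(formed) = 3775 − 3910 = −135 kJ
For 3× the reaction as written: 3 × (−135) = −405 kJ

ΔH = −405 kJ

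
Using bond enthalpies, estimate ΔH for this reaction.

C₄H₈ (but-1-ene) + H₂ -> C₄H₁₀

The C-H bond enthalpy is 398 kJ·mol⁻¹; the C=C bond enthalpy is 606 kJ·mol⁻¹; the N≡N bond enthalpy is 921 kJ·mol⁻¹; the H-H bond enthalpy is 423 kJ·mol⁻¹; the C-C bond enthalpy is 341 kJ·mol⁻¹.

Bonds broken (reactants):
  C-C: 2 × 341 = 682
  C-H: 8 × 398 = 3184
  C=C: 1 × 606 = 606
  H-H: 1 × 423 = 423
  Σ(broken) = 4895 kJ
Bonds formed (products):
  C-C: 3 × 341 = 1023
  C-H: 10 × 398 = 3980
  Σ(formed) = 5003 kJ
ΔH = Σ(broken) − Σ(formed) = 4895 − 5003 = −108 kJ

ΔH ≈ −108 kJ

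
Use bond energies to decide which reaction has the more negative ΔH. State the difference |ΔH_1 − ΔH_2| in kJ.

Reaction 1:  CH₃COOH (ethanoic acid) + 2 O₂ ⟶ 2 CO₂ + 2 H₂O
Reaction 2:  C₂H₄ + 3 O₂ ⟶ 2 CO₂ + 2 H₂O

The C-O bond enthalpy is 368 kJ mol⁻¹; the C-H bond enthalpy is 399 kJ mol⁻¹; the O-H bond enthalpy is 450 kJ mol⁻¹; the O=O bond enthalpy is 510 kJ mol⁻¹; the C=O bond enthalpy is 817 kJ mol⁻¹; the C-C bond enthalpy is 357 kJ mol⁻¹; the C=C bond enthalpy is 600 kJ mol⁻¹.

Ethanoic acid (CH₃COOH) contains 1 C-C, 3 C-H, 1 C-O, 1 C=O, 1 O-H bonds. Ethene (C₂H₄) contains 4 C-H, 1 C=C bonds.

Reaction 1:
  Bonds broken (reactants):
    C-C: 1 × 357 = 357
    C-H: 3 × 399 = 1197
    C-O: 1 × 368 = 368
    C=O: 1 × 817 = 817
    O-H: 1 × 450 = 450
    O=O: 2 × 510 = 1020
    Σ(broken) = 4209 kJ
  Bonds formed (products):
    C=O: 4 × 817 = 3268
    O-H: 4 × 450 = 1800
    Σ(formed) = 5068 kJ
  ΔH_1 = 4209 − 5068 = −859 kJ
Reaction 2:
  Bonds broken (reactants):
    C-H: 4 × 399 = 1596
    C=C: 1 × 600 = 600
    O=O: 3 × 510 = 1530
    Σ(broken) = 3726 kJ
  Bonds formed (products):
    C=O: 4 × 817 = 3268
    O-H: 4 × 450 = 1800
    Σ(formed) = 5068 kJ
  ΔH_2 = 3726 − 5068 = −1342 kJ
ΔH_1 − ΔH_2 = +483 kJ, so reaction 2 has the more negative ΔH; |ΔH_1 − ΔH_2| = 483 kJ.

Reaction 2, by 483 kJ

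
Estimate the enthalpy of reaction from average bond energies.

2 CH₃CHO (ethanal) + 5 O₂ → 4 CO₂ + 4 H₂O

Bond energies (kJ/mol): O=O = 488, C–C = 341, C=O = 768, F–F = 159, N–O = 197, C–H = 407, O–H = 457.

Bonds broken (reactants):
  C–C: 2 × 341 = 682
  C–H: 8 × 407 = 3256
  C=O: 2 × 768 = 1536
  O=O: 5 × 488 = 2440
  Σ(broken) = 7914 kJ
Bonds formed (products):
  C=O: 8 × 768 = 6144
  O–H: 8 × 457 = 3656
  Σ(formed) = 9800 kJ
ΔH = Σ(broken) − Σ(formed) = 7914 − 9800 = −1886 kJ

ΔH ≈ −1886 kJ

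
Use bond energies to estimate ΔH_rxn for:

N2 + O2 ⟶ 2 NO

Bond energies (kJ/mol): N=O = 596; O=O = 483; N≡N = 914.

Bonds broken (reactants):
  N≡N: 1 × 914 = 914
  O=O: 1 × 483 = 483
  Σ(broken) = 1397 kJ
Bonds formed (products):
  N=O: 2 × 596 = 1192
  Σ(formed) = 1192 kJ
ΔH = Σ(broken) − Σ(formed) = 1397 − 1192 = +205 kJ

ΔH ≈ +205 kJ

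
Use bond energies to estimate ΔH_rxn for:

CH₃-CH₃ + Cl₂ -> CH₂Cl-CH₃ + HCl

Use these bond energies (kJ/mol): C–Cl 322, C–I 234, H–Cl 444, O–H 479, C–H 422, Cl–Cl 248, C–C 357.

ΔH ≈ −96 kJ

Bonds broken (reactants):
  C–C: 1 × 357 = 357
  C–H: 6 × 422 = 2532
  Cl–Cl: 1 × 248 = 248
  Σ(broken) = 3137 kJ
Bonds formed (products):
  C–C: 1 × 357 = 357
  C–Cl: 1 × 322 = 322
  C–H: 5 × 422 = 2110
  H–Cl: 1 × 444 = 444
  Σ(formed) = 3233 kJ
ΔH = Σ(broken) − Σ(formed) = 3137 − 3233 = −96 kJ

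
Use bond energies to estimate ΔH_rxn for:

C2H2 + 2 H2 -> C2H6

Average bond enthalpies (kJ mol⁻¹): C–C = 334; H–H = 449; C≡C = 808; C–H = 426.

Bonds broken (reactants):
  C≡C: 1 × 808 = 808
  C–H: 2 × 426 = 852
  H–H: 2 × 449 = 898
  Σ(broken) = 2558 kJ
Bonds formed (products):
  C–C: 1 × 334 = 334
  C–H: 6 × 426 = 2556
  Σ(formed) = 2890 kJ
ΔH = Σ(broken) − Σ(formed) = 2558 − 2890 = −332 kJ

ΔH ≈ −332 kJ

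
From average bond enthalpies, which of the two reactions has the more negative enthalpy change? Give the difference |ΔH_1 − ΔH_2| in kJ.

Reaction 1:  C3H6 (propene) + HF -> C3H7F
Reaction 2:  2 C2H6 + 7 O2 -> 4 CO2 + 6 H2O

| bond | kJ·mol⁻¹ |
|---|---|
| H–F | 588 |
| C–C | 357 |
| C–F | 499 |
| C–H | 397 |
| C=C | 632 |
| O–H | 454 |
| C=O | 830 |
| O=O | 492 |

Reaction 2, by 3133 kJ

Reaction 1:
  Bonds broken (reactants):
    C–C: 1 × 357 = 357
    C–H: 6 × 397 = 2382
    C=C: 1 × 632 = 632
    H–F: 1 × 588 = 588
    Σ(broken) = 3959 kJ
  Bonds formed (products):
    C–C: 2 × 357 = 714
    C–F: 1 × 499 = 499
    C–H: 7 × 397 = 2779
    Σ(formed) = 3992 kJ
  ΔH_1 = 3959 − 3992 = −33 kJ
Reaction 2:
  Bonds broken (reactants):
    C–C: 2 × 357 = 714
    C–H: 12 × 397 = 4764
    O=O: 7 × 492 = 3444
    Σ(broken) = 8922 kJ
  Bonds formed (products):
    C=O: 8 × 830 = 6640
    O–H: 12 × 454 = 5448
    Σ(formed) = 12088 kJ
  ΔH_2 = 8922 − 12088 = −3166 kJ
ΔH_1 − ΔH_2 = +3133 kJ, so reaction 2 has the more negative ΔH; |ΔH_1 − ΔH_2| = 3133 kJ.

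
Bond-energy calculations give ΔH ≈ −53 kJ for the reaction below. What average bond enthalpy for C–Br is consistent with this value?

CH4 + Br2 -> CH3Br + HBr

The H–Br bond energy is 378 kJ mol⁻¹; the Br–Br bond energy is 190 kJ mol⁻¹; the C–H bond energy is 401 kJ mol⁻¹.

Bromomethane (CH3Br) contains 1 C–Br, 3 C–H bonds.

Let D be the C–Br bond energy.
Σ(broken) = 1×190 + 4×401 = 1794
Σ(formed) = 1×D + 3×401 + 1×378 = 1581 + D
ΔH = Σ(broken) − Σ(formed) = (1794) − (1581 + D) = +213 − D
Setting this equal to −53 kJ gives D = 266 kJ/mol.

D(C–Br) ≈ 266 kJ/mol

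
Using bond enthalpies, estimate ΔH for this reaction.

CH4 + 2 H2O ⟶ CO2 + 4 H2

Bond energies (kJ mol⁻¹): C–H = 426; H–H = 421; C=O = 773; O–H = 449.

ΔH ≈ +270 kJ

Bonds broken (reactants):
  C–H: 4 × 426 = 1704
  O–H: 4 × 449 = 1796
  Σ(broken) = 3500 kJ
Bonds formed (products):
  C=O: 2 × 773 = 1546
  H–H: 4 × 421 = 1684
  Σ(formed) = 3230 kJ
ΔH = Σ(broken) − Σ(formed) = 3500 − 3230 = +270 kJ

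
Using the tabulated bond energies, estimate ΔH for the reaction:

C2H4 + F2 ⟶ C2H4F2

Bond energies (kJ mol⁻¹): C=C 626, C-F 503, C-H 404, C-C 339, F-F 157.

Bonds broken (reactants):
  C-H: 4 × 404 = 1616
  C=C: 1 × 626 = 626
  F-F: 1 × 157 = 157
  Σ(broken) = 2399 kJ
Bonds formed (products):
  C-C: 1 × 339 = 339
  C-F: 2 × 503 = 1006
  C-H: 4 × 404 = 1616
  Σ(formed) = 2961 kJ
ΔH = Σ(broken) − Σ(formed) = 2399 − 2961 = −562 kJ

ΔH ≈ −562 kJ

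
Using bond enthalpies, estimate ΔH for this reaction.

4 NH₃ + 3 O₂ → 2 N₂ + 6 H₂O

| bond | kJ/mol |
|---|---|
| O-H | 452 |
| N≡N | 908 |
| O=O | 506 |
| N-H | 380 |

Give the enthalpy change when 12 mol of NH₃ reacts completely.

Bonds broken (reactants):
  N-H: 12 × 380 = 4560
  O=O: 3 × 506 = 1518
  Σ(broken) = 6078 kJ
Bonds formed (products):
  N≡N: 2 × 908 = 1816
  O-H: 12 × 452 = 5424
  Σ(formed) = 7240 kJ
ΔH = Σ(broken) − Σ(formed) = 6078 − 7240 = −1162 kJ
For 3× the reaction as written: 3 × (−1162) = −3486 kJ

ΔH = −3486 kJ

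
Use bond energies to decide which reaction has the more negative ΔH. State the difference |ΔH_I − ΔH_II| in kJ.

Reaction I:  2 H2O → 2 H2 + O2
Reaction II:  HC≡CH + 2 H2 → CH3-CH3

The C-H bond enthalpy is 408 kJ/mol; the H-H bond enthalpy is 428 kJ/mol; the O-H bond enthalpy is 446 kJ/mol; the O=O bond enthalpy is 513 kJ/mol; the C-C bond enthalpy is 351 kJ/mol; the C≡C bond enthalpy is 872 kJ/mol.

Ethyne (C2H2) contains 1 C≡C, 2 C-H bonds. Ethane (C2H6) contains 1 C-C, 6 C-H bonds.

Reaction I:
  Bonds broken (reactants):
    O-H: 4 × 446 = 1784
    Σ(broken) = 1784 kJ
  Bonds formed (products):
    H-H: 2 × 428 = 856
    O=O: 1 × 513 = 513
    Σ(formed) = 1369 kJ
  ΔH_I = 1784 − 1369 = +415 kJ
Reaction II:
  Bonds broken (reactants):
    C≡C: 1 × 872 = 872
    C-H: 2 × 408 = 816
    H-H: 2 × 428 = 856
    Σ(broken) = 2544 kJ
  Bonds formed (products):
    C-C: 1 × 351 = 351
    C-H: 6 × 408 = 2448
    Σ(formed) = 2799 kJ
  ΔH_II = 2544 − 2799 = −255 kJ
ΔH_I − ΔH_II = +670 kJ, so reaction II has the more negative ΔH; |ΔH_I − ΔH_II| = 670 kJ.

Reaction II, by 670 kJ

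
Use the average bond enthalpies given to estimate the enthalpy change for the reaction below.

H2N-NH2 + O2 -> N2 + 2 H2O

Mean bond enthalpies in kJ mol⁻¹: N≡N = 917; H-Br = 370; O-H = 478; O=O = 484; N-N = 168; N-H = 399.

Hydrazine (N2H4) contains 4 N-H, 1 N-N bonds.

Bonds broken (reactants):
  N-H: 4 × 399 = 1596
  N-N: 1 × 168 = 168
  O=O: 1 × 484 = 484
  Σ(broken) = 2248 kJ
Bonds formed (products):
  N≡N: 1 × 917 = 917
  O-H: 4 × 478 = 1912
  Σ(formed) = 2829 kJ
ΔH = Σ(broken) − Σ(formed) = 2248 − 2829 = −581 kJ

ΔH ≈ −581 kJ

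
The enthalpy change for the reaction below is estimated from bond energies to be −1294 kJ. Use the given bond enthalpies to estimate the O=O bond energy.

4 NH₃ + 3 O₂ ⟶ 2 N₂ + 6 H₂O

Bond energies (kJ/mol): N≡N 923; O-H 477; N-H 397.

D(O=O) ≈ 504 kJ/mol

Let D be the O=O bond energy.
Σ(broken) = 12×397 + 3×D = 4764 + 3D
Σ(formed) = 2×923 + 12×477 = 7570
ΔH = Σ(broken) − Σ(formed) = (4764 + 3D) − (7570) = −2806 + 3D
Setting this equal to −1294 kJ gives 3D = 1512, so D = 504 kJ/mol.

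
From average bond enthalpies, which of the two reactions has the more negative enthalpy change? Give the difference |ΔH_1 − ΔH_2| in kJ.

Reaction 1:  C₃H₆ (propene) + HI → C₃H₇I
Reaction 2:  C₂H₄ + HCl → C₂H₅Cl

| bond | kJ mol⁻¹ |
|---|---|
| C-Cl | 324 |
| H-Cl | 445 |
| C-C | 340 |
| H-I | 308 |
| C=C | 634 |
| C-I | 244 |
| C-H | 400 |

Reaction 1, by 57 kJ

Reaction 1:
  Bonds broken (reactants):
    C-C: 1 × 340 = 340
    C-H: 6 × 400 = 2400
    C=C: 1 × 634 = 634
    H-I: 1 × 308 = 308
    Σ(broken) = 3682 kJ
  Bonds formed (products):
    C-C: 2 × 340 = 680
    C-H: 7 × 400 = 2800
    C-I: 1 × 244 = 244
    Σ(formed) = 3724 kJ
  ΔH_1 = 3682 − 3724 = −42 kJ
Reaction 2:
  Bonds broken (reactants):
    C-H: 4 × 400 = 1600
    C=C: 1 × 634 = 634
    H-Cl: 1 × 445 = 445
    Σ(broken) = 2679 kJ
  Bonds formed (products):
    C-C: 1 × 340 = 340
    C-Cl: 1 × 324 = 324
    C-H: 5 × 400 = 2000
    Σ(formed) = 2664 kJ
  ΔH_2 = 2679 − 2664 = +15 kJ
ΔH_1 − ΔH_2 = −57 kJ, so reaction 1 has the more negative ΔH; |ΔH_1 − ΔH_2| = 57 kJ.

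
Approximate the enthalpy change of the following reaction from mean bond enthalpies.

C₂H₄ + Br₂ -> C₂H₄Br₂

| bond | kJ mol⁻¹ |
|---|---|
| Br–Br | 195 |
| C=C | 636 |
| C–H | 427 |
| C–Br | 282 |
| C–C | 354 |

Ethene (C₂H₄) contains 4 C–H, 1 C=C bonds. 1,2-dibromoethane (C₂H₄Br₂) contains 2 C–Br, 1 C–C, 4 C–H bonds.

ΔH ≈ −87 kJ

Bonds broken (reactants):
  Br–Br: 1 × 195 = 195
  C–H: 4 × 427 = 1708
  C=C: 1 × 636 = 636
  Σ(broken) = 2539 kJ
Bonds formed (products):
  C–Br: 2 × 282 = 564
  C–C: 1 × 354 = 354
  C–H: 4 × 427 = 1708
  Σ(formed) = 2626 kJ
ΔH = Σ(broken) − Σ(formed) = 2539 − 2626 = −87 kJ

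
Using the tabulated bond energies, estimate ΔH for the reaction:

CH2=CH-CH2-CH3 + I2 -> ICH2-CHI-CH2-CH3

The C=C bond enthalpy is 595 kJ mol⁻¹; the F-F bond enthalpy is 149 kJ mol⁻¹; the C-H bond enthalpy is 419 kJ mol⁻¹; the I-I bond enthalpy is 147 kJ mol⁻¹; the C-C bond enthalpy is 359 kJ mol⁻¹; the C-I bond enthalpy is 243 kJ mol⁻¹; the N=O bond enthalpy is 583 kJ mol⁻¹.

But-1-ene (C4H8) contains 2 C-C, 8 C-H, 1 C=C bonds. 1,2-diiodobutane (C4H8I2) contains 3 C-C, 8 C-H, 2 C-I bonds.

ΔH ≈ −103 kJ

Bonds broken (reactants):
  C-C: 2 × 359 = 718
  C-H: 8 × 419 = 3352
  C=C: 1 × 595 = 595
  I-I: 1 × 147 = 147
  Σ(broken) = 4812 kJ
Bonds formed (products):
  C-C: 3 × 359 = 1077
  C-H: 8 × 419 = 3352
  C-I: 2 × 243 = 486
  Σ(formed) = 4915 kJ
ΔH = Σ(broken) − Σ(formed) = 4812 − 4915 = −103 kJ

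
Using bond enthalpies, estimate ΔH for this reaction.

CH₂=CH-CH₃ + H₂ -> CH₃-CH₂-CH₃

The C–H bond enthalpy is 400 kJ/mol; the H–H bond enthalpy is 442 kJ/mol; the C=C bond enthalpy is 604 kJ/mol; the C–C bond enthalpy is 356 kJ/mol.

Bonds broken (reactants):
  C–C: 1 × 356 = 356
  C–H: 6 × 400 = 2400
  C=C: 1 × 604 = 604
  H–H: 1 × 442 = 442
  Σ(broken) = 3802 kJ
Bonds formed (products):
  C–C: 2 × 356 = 712
  C–H: 8 × 400 = 3200
  Σ(formed) = 3912 kJ
ΔH = Σ(broken) − Σ(formed) = 3802 − 3912 = −110 kJ

ΔH ≈ −110 kJ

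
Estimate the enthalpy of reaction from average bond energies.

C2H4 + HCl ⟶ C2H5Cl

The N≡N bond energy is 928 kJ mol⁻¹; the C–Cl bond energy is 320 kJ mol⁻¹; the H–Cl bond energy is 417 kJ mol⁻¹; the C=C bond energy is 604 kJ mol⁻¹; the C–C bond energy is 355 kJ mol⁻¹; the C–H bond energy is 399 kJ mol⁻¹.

ΔH ≈ −53 kJ

Bonds broken (reactants):
  C–H: 4 × 399 = 1596
  C=C: 1 × 604 = 604
  H–Cl: 1 × 417 = 417
  Σ(broken) = 2617 kJ
Bonds formed (products):
  C–C: 1 × 355 = 355
  C–Cl: 1 × 320 = 320
  C–H: 5 × 399 = 1995
  Σ(formed) = 2670 kJ
ΔH = Σ(broken) − Σ(formed) = 2617 − 2670 = −53 kJ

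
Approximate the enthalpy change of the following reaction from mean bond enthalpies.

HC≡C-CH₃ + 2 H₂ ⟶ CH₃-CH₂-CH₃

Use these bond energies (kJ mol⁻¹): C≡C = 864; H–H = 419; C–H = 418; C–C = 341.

Bonds broken (reactants):
  C≡C: 1 × 864 = 864
  C–C: 1 × 341 = 341
  C–H: 4 × 418 = 1672
  H–H: 2 × 419 = 838
  Σ(broken) = 3715 kJ
Bonds formed (products):
  C–C: 2 × 341 = 682
  C–H: 8 × 418 = 3344
  Σ(formed) = 4026 kJ
ΔH = Σ(broken) − Σ(formed) = 3715 − 4026 = −311 kJ

ΔH ≈ −311 kJ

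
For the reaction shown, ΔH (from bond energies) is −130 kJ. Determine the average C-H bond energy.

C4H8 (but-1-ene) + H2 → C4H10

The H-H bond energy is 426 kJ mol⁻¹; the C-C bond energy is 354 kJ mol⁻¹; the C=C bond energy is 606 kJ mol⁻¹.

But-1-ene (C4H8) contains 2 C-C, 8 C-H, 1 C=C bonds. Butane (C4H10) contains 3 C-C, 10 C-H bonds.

D(C-H) ≈ 404 kJ/mol

Let D be the C-H bond energy.
Σ(broken) = 2×354 + 8×D + 1×606 + 1×426 = 1740 + 8D
Σ(formed) = 3×354 + 10×D = 1062 + 10D
ΔH = Σ(broken) − Σ(formed) = (1740 + 8D) − (1062 + 10D) = +678 − 2D
Setting this equal to −130 kJ gives 2D = 808, so D = 404 kJ/mol.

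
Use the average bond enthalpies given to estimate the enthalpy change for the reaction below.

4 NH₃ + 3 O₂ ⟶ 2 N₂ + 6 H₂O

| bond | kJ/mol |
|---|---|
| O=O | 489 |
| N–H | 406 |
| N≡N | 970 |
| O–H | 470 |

Bonds broken (reactants):
  N–H: 12 × 406 = 4872
  O=O: 3 × 489 = 1467
  Σ(broken) = 6339 kJ
Bonds formed (products):
  N≡N: 2 × 970 = 1940
  O–H: 12 × 470 = 5640
  Σ(formed) = 7580 kJ
ΔH = Σ(broken) − Σ(formed) = 6339 − 7580 = −1241 kJ

ΔH ≈ −1241 kJ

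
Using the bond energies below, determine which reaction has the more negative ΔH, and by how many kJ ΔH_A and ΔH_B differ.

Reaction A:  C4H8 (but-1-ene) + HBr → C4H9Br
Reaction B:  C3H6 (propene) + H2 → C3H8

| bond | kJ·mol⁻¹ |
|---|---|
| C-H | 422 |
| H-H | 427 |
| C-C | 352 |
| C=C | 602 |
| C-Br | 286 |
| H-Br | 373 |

Reaction B, by 82 kJ

Reaction A:
  Bonds broken (reactants):
    C-C: 2 × 352 = 704
    C-H: 8 × 422 = 3376
    C=C: 1 × 602 = 602
    H-Br: 1 × 373 = 373
    Σ(broken) = 5055 kJ
  Bonds formed (products):
    C-Br: 1 × 286 = 286
    C-C: 3 × 352 = 1056
    C-H: 9 × 422 = 3798
    Σ(formed) = 5140 kJ
  ΔH_A = 5055 − 5140 = −85 kJ
Reaction B:
  Bonds broken (reactants):
    C-C: 1 × 352 = 352
    C-H: 6 × 422 = 2532
    C=C: 1 × 602 = 602
    H-H: 1 × 427 = 427
    Σ(broken) = 3913 kJ
  Bonds formed (products):
    C-C: 2 × 352 = 704
    C-H: 8 × 422 = 3376
    Σ(formed) = 4080 kJ
  ΔH_B = 3913 − 4080 = −167 kJ
ΔH_A − ΔH_B = +82 kJ, so reaction B has the more negative ΔH; |ΔH_A − ΔH_B| = 82 kJ.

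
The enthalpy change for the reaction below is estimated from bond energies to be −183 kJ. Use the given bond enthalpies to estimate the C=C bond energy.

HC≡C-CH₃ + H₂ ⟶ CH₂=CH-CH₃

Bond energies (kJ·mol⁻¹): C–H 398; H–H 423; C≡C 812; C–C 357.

Let D be the C=C bond energy.
Σ(broken) = 1×812 + 1×357 + 4×398 + 1×423 = 3184
Σ(formed) = 1×357 + 6×398 + 1×D = 2745 + D
ΔH = Σ(broken) − Σ(formed) = (3184) − (2745 + D) = +439 − D
Setting this equal to −183 kJ gives D = 622 kJ/mol.

D(C=C) ≈ 622 kJ/mol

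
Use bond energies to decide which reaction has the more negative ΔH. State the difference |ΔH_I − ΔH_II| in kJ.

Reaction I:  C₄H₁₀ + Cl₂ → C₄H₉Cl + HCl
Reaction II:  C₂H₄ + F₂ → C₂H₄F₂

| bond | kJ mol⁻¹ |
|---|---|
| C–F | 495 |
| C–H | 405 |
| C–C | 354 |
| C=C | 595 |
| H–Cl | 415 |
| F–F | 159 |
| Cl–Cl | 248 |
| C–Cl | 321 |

Reaction II, by 507 kJ

Reaction I:
  Bonds broken (reactants):
    C–C: 3 × 354 = 1062
    C–H: 10 × 405 = 4050
    Cl–Cl: 1 × 248 = 248
    Σ(broken) = 5360 kJ
  Bonds formed (products):
    C–C: 3 × 354 = 1062
    C–Cl: 1 × 321 = 321
    C–H: 9 × 405 = 3645
    H–Cl: 1 × 415 = 415
    Σ(formed) = 5443 kJ
  ΔH_I = 5360 − 5443 = −83 kJ
Reaction II:
  Bonds broken (reactants):
    C–H: 4 × 405 = 1620
    C=C: 1 × 595 = 595
    F–F: 1 × 159 = 159
    Σ(broken) = 2374 kJ
  Bonds formed (products):
    C–C: 1 × 354 = 354
    C–F: 2 × 495 = 990
    C–H: 4 × 405 = 1620
    Σ(formed) = 2964 kJ
  ΔH_II = 2374 − 2964 = −590 kJ
ΔH_I − ΔH_II = +507 kJ, so reaction II has the more negative ΔH; |ΔH_I − ΔH_II| = 507 kJ.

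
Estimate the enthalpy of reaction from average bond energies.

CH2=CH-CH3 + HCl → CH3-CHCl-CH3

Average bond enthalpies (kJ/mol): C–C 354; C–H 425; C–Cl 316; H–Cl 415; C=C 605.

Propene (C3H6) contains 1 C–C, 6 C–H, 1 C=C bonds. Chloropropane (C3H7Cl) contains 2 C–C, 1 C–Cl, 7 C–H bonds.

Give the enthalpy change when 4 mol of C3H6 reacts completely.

Bonds broken (reactants):
  C–C: 1 × 354 = 354
  C–H: 6 × 425 = 2550
  C=C: 1 × 605 = 605
  H–Cl: 1 × 415 = 415
  Σ(broken) = 3924 kJ
Bonds formed (products):
  C–C: 2 × 354 = 708
  C–Cl: 1 × 316 = 316
  C–H: 7 × 425 = 2975
  Σ(formed) = 3999 kJ
ΔH = Σ(broken) − Σ(formed) = 3924 − 3999 = −75 kJ
For 4× the reaction as written: 4 × (−75) = −300 kJ

ΔH = −300 kJ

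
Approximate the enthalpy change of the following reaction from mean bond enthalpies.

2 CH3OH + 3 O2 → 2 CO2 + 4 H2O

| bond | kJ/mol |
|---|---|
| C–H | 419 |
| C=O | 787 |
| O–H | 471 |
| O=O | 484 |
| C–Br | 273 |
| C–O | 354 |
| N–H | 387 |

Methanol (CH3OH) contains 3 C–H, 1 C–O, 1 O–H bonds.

Bonds broken (reactants):
  C–H: 6 × 419 = 2514
  C–O: 2 × 354 = 708
  O–H: 2 × 471 = 942
  O=O: 3 × 484 = 1452
  Σ(broken) = 5616 kJ
Bonds formed (products):
  C=O: 4 × 787 = 3148
  O–H: 8 × 471 = 3768
  Σ(formed) = 6916 kJ
ΔH = Σ(broken) − Σ(formed) = 5616 − 6916 = −1300 kJ

ΔH ≈ −1300 kJ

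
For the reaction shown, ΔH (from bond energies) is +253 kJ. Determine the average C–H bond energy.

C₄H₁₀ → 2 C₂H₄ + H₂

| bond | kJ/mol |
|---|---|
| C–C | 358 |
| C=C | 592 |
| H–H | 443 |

Let D be the C–H bond energy.
Σ(broken) = 3×358 + 10×D = 1074 + 10D
Σ(formed) = 8×D + 2×592 + 1×443 = 1627 + 8D
ΔH = Σ(broken) − Σ(formed) = (1074 + 10D) − (1627 + 8D) = −553 + 2D
Setting this equal to +253 kJ gives 2D = 806, so D = 403 kJ/mol.

D(C–H) ≈ 403 kJ/mol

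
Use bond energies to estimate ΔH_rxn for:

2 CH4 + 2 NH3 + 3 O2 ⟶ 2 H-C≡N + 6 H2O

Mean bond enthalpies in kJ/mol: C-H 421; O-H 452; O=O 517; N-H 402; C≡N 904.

Bonds broken (reactants):
  C-H: 8 × 421 = 3368
  N-H: 6 × 402 = 2412
  O=O: 3 × 517 = 1551
  Σ(broken) = 7331 kJ
Bonds formed (products):
  C≡N: 2 × 904 = 1808
  C-H: 2 × 421 = 842
  O-H: 12 × 452 = 5424
  Σ(formed) = 8074 kJ
ΔH = Σ(broken) − Σ(formed) = 7331 − 8074 = −743 kJ

ΔH ≈ −743 kJ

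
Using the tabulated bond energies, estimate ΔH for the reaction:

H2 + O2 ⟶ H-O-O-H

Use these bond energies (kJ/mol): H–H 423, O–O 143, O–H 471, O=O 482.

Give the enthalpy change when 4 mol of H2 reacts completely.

ΔH = −720 kJ

Bonds broken (reactants):
  H–H: 1 × 423 = 423
  O=O: 1 × 482 = 482
  Σ(broken) = 905 kJ
Bonds formed (products):
  O–H: 2 × 471 = 942
  O–O: 1 × 143 = 143
  Σ(formed) = 1085 kJ
ΔH = Σ(broken) − Σ(formed) = 905 − 1085 = −180 kJ
For 4× the reaction as written: 4 × (−180) = −720 kJ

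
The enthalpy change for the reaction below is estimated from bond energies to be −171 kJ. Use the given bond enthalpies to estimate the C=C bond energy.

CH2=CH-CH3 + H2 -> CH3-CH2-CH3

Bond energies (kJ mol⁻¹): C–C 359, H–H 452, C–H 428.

Let D be the C=C bond energy.
Σ(broken) = 1×359 + 6×428 + 1×D + 1×452 = 3379 + D
Σ(formed) = 2×359 + 8×428 = 4142
ΔH = Σ(broken) − Σ(formed) = (3379 + D) − (4142) = −763 + D
Setting this equal to −171 kJ gives D = 592 kJ/mol.

D(C=C) ≈ 592 kJ/mol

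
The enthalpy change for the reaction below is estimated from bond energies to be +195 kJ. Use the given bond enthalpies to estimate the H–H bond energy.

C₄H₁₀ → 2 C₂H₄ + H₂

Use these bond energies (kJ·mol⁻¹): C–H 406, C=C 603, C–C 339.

Let D be the H–H bond energy.
Σ(broken) = 3×339 + 10×406 = 5077
Σ(formed) = 8×406 + 2×603 + 1×D = 4454 + D
ΔH = Σ(broken) − Σ(formed) = (5077) − (4454 + D) = +623 − D
Setting this equal to +195 kJ gives D = 428 kJ/mol.

D(H–H) ≈ 428 kJ/mol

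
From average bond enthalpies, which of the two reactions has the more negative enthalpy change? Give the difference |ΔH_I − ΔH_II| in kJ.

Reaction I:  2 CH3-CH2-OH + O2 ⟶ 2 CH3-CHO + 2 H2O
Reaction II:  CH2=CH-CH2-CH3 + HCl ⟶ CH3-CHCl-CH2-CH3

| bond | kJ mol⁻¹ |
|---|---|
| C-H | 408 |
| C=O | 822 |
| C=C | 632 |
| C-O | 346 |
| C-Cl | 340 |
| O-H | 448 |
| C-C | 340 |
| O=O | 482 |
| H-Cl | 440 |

Reaction I, by 534 kJ

Reaction I:
  Bonds broken (reactants):
    C-C: 2 × 340 = 680
    C-H: 10 × 408 = 4080
    C-O: 2 × 346 = 692
    O-H: 2 × 448 = 896
    O=O: 1 × 482 = 482
    Σ(broken) = 6830 kJ
  Bonds formed (products):
    C-C: 2 × 340 = 680
    C-H: 8 × 408 = 3264
    C=O: 2 × 822 = 1644
    O-H: 4 × 448 = 1792
    Σ(formed) = 7380 kJ
  ΔH_I = 6830 − 7380 = −550 kJ
Reaction II:
  Bonds broken (reactants):
    C-C: 2 × 340 = 680
    C-H: 8 × 408 = 3264
    C=C: 1 × 632 = 632
    H-Cl: 1 × 440 = 440
    Σ(broken) = 5016 kJ
  Bonds formed (products):
    C-C: 3 × 340 = 1020
    C-Cl: 1 × 340 = 340
    C-H: 9 × 408 = 3672
    Σ(formed) = 5032 kJ
  ΔH_II = 5016 − 5032 = −16 kJ
ΔH_I − ΔH_II = −534 kJ, so reaction I has the more negative ΔH; |ΔH_I − ΔH_II| = 534 kJ.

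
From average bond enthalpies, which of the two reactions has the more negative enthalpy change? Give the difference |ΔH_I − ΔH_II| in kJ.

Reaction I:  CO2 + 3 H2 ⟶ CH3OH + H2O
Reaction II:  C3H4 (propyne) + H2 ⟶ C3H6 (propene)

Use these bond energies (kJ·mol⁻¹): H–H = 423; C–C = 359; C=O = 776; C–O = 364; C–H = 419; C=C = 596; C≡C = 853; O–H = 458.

Reaction I, by 16 kJ

Reaction I:
  Bonds broken (reactants):
    C=O: 2 × 776 = 1552
    H–H: 3 × 423 = 1269
    Σ(broken) = 2821 kJ
  Bonds formed (products):
    C–H: 3 × 419 = 1257
    C–O: 1 × 364 = 364
    O–H: 3 × 458 = 1374
    Σ(formed) = 2995 kJ
  ΔH_I = 2821 − 2995 = −174 kJ
Reaction II:
  Bonds broken (reactants):
    C≡C: 1 × 853 = 853
    C–C: 1 × 359 = 359
    C–H: 4 × 419 = 1676
    H–H: 1 × 423 = 423
    Σ(broken) = 3311 kJ
  Bonds formed (products):
    C–C: 1 × 359 = 359
    C–H: 6 × 419 = 2514
    C=C: 1 × 596 = 596
    Σ(formed) = 3469 kJ
  ΔH_II = 3311 − 3469 = −158 kJ
ΔH_I − ΔH_II = −16 kJ, so reaction I has the more negative ΔH; |ΔH_I − ΔH_II| = 16 kJ.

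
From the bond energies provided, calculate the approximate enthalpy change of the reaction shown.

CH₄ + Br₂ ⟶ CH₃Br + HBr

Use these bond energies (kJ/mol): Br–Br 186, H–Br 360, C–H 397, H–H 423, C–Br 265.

Bonds broken (reactants):
  Br–Br: 1 × 186 = 186
  C–H: 4 × 397 = 1588
  Σ(broken) = 1774 kJ
Bonds formed (products):
  C–Br: 1 × 265 = 265
  C–H: 3 × 397 = 1191
  H–Br: 1 × 360 = 360
  Σ(formed) = 1816 kJ
ΔH = Σ(broken) − Σ(formed) = 1774 − 1816 = −42 kJ

ΔH ≈ −42 kJ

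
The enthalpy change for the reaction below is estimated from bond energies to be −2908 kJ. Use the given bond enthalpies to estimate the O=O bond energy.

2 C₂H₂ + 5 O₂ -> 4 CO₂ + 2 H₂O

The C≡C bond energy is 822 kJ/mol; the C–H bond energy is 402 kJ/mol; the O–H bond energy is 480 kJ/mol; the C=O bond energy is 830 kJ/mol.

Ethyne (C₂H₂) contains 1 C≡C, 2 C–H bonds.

Let D be the O=O bond energy.
Σ(broken) = 2×822 + 4×402 + 5×D = 3252 + 5D
Σ(formed) = 8×830 + 4×480 = 8560
ΔH = Σ(broken) − Σ(formed) = (3252 + 5D) − (8560) = −5308 + 5D
Setting this equal to −2908 kJ gives 5D = 2400, so D = 480 kJ/mol.

D(O=O) ≈ 480 kJ/mol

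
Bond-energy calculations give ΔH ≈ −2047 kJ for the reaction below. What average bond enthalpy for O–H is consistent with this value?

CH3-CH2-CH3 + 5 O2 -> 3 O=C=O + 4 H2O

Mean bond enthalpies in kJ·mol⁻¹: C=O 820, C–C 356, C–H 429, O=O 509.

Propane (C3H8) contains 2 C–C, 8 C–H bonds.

Let D be the O–H bond energy.
Σ(broken) = 2×356 + 8×429 + 5×509 = 6689
Σ(formed) = 6×820 + 8×D = 4920 + 8D
ΔH = Σ(broken) − Σ(formed) = (6689) − (4920 + 8D) = +1769 − 8D
Setting this equal to −2047 kJ gives 8D = 3816, so D = 477 kJ/mol.

D(O–H) ≈ 477 kJ/mol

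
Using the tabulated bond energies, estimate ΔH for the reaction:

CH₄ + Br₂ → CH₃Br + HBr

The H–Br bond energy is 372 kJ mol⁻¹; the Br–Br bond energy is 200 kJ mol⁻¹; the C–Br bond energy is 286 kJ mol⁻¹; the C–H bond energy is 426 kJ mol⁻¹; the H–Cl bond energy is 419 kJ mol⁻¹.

Bonds broken (reactants):
  Br–Br: 1 × 200 = 200
  C–H: 4 × 426 = 1704
  Σ(broken) = 1904 kJ
Bonds formed (products):
  C–Br: 1 × 286 = 286
  C–H: 3 × 426 = 1278
  H–Br: 1 × 372 = 372
  Σ(formed) = 1936 kJ
ΔH = Σ(broken) − Σ(formed) = 1904 − 1936 = −32 kJ

ΔH ≈ −32 kJ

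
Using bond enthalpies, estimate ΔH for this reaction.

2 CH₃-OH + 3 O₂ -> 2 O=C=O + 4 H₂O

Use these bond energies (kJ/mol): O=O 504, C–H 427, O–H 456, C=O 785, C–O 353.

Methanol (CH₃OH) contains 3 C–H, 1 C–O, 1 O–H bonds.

Bonds broken (reactants):
  C–H: 6 × 427 = 2562
  C–O: 2 × 353 = 706
  O–H: 2 × 456 = 912
  O=O: 3 × 504 = 1512
  Σ(broken) = 5692 kJ
Bonds formed (products):
  C=O: 4 × 785 = 3140
  O–H: 8 × 456 = 3648
  Σ(formed) = 6788 kJ
ΔH = Σ(broken) − Σ(formed) = 5692 − 6788 = −1096 kJ

ΔH ≈ −1096 kJ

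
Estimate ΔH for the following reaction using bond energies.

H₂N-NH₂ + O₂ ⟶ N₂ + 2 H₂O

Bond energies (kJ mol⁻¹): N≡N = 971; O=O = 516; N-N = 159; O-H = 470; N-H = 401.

Bonds broken (reactants):
  N-H: 4 × 401 = 1604
  N-N: 1 × 159 = 159
  O=O: 1 × 516 = 516
  Σ(broken) = 2279 kJ
Bonds formed (products):
  N≡N: 1 × 971 = 971
  O-H: 4 × 470 = 1880
  Σ(formed) = 2851 kJ
ΔH = Σ(broken) − Σ(formed) = 2279 − 2851 = −572 kJ

ΔH ≈ −572 kJ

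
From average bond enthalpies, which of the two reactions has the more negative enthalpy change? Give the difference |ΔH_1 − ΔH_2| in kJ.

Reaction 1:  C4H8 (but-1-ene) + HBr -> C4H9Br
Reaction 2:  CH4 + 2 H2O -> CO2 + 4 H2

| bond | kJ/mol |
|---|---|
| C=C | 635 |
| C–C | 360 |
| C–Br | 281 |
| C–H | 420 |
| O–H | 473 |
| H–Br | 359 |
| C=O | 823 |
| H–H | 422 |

Reaction 1:
  Bonds broken (reactants):
    C–C: 2 × 360 = 720
    C–H: 8 × 420 = 3360
    C=C: 1 × 635 = 635
    H–Br: 1 × 359 = 359
    Σ(broken) = 5074 kJ
  Bonds formed (products):
    C–Br: 1 × 281 = 281
    C–C: 3 × 360 = 1080
    C–H: 9 × 420 = 3780
    Σ(formed) = 5141 kJ
  ΔH_1 = 5074 − 5141 = −67 kJ
Reaction 2:
  Bonds broken (reactants):
    C–H: 4 × 420 = 1680
    O–H: 4 × 473 = 1892
    Σ(broken) = 3572 kJ
  Bonds formed (products):
    C=O: 2 × 823 = 1646
    H–H: 4 × 422 = 1688
    Σ(formed) = 3334 kJ
  ΔH_2 = 3572 − 3334 = +238 kJ
ΔH_1 − ΔH_2 = −305 kJ, so reaction 1 has the more negative ΔH; |ΔH_1 − ΔH_2| = 305 kJ.

Reaction 1, by 305 kJ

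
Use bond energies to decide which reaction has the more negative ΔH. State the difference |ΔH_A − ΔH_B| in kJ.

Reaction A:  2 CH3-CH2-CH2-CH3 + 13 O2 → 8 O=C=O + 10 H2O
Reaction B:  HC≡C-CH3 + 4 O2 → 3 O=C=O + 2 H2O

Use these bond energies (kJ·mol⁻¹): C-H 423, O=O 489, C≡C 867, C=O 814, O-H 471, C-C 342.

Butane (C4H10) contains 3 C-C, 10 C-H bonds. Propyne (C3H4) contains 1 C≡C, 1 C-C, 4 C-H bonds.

Reaction A, by 3664 kJ

Reaction A:
  Bonds broken (reactants):
    C-C: 6 × 342 = 2052
    C-H: 20 × 423 = 8460
    O=O: 13 × 489 = 6357
    Σ(broken) = 16869 kJ
  Bonds formed (products):
    C=O: 16 × 814 = 13024
    O-H: 20 × 471 = 9420
    Σ(formed) = 22444 kJ
  ΔH_A = 16869 − 22444 = −5575 kJ
Reaction B:
  Bonds broken (reactants):
    C≡C: 1 × 867 = 867
    C-C: 1 × 342 = 342
    C-H: 4 × 423 = 1692
    O=O: 4 × 489 = 1956
    Σ(broken) = 4857 kJ
  Bonds formed (products):
    C=O: 6 × 814 = 4884
    O-H: 4 × 471 = 1884
    Σ(formed) = 6768 kJ
  ΔH_B = 4857 − 6768 = −1911 kJ
ΔH_A − ΔH_B = −3664 kJ, so reaction A has the more negative ΔH; |ΔH_A − ΔH_B| = 3664 kJ.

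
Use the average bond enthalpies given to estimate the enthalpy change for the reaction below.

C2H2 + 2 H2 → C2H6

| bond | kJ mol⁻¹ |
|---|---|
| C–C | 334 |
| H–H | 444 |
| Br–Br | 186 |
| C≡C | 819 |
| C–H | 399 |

ΔH ≈ −223 kJ

Bonds broken (reactants):
  C≡C: 1 × 819 = 819
  C–H: 2 × 399 = 798
  H–H: 2 × 444 = 888
  Σ(broken) = 2505 kJ
Bonds formed (products):
  C–C: 1 × 334 = 334
  C–H: 6 × 399 = 2394
  Σ(formed) = 2728 kJ
ΔH = Σ(broken) − Σ(formed) = 2505 − 2728 = −223 kJ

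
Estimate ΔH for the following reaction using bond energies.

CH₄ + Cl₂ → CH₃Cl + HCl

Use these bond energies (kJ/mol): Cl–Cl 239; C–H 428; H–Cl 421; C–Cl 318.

ΔH ≈ −72 kJ

Bonds broken (reactants):
  C–H: 4 × 428 = 1712
  Cl–Cl: 1 × 239 = 239
  Σ(broken) = 1951 kJ
Bonds formed (products):
  C–Cl: 1 × 318 = 318
  C–H: 3 × 428 = 1284
  H–Cl: 1 × 421 = 421
  Σ(formed) = 2023 kJ
ΔH = Σ(broken) − Σ(formed) = 1951 − 2023 = −72 kJ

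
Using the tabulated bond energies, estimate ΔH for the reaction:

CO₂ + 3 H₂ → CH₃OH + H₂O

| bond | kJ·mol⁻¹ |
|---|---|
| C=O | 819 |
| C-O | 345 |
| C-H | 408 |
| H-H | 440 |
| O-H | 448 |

Bonds broken (reactants):
  C=O: 2 × 819 = 1638
  H-H: 3 × 440 = 1320
  Σ(broken) = 2958 kJ
Bonds formed (products):
  C-H: 3 × 408 = 1224
  C-O: 1 × 345 = 345
  O-H: 3 × 448 = 1344
  Σ(formed) = 2913 kJ
ΔH = Σ(broken) − Σ(formed) = 2958 − 2913 = +45 kJ

ΔH ≈ +45 kJ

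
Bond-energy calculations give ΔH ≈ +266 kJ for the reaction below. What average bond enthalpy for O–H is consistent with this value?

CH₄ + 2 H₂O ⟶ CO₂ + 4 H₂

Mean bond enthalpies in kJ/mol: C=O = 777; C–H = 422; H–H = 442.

Let D be the O–H bond energy.
Σ(broken) = 4×422 + 4×D = 1688 + 4D
Σ(formed) = 2×777 + 4×442 = 3322
ΔH = Σ(broken) − Σ(formed) = (1688 + 4D) − (3322) = −1634 + 4D
Setting this equal to +266 kJ gives 4D = 1900, so D = 475 kJ/mol.

D(O–H) ≈ 475 kJ/mol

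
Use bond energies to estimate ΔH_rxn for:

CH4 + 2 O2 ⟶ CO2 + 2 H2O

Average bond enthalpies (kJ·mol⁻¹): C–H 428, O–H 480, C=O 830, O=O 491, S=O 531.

ΔH ≈ −886 kJ

Bonds broken (reactants):
  C–H: 4 × 428 = 1712
  O=O: 2 × 491 = 982
  Σ(broken) = 2694 kJ
Bonds formed (products):
  C=O: 2 × 830 = 1660
  O–H: 4 × 480 = 1920
  Σ(formed) = 3580 kJ
ΔH = Σ(broken) − Σ(formed) = 2694 − 3580 = −886 kJ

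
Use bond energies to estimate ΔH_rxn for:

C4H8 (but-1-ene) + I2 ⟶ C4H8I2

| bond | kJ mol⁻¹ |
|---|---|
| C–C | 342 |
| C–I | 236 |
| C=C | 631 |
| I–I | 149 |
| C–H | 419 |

ΔH ≈ −34 kJ

Bonds broken (reactants):
  C–C: 2 × 342 = 684
  C–H: 8 × 419 = 3352
  C=C: 1 × 631 = 631
  I–I: 1 × 149 = 149
  Σ(broken) = 4816 kJ
Bonds formed (products):
  C–C: 3 × 342 = 1026
  C–H: 8 × 419 = 3352
  C–I: 2 × 236 = 472
  Σ(formed) = 4850 kJ
ΔH = Σ(broken) − Σ(formed) = 4816 − 4850 = −34 kJ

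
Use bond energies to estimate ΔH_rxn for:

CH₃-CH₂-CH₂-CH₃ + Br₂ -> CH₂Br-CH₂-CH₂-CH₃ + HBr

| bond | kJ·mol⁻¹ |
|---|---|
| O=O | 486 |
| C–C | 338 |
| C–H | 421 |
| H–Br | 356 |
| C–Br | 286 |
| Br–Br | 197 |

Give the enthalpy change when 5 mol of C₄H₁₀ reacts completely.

Bonds broken (reactants):
  Br–Br: 1 × 197 = 197
  C–C: 3 × 338 = 1014
  C–H: 10 × 421 = 4210
  Σ(broken) = 5421 kJ
Bonds formed (products):
  C–Br: 1 × 286 = 286
  C–C: 3 × 338 = 1014
  C–H: 9 × 421 = 3789
  H–Br: 1 × 356 = 356
  Σ(formed) = 5445 kJ
ΔH = Σ(broken) − Σ(formed) = 5421 − 5445 = −24 kJ
For 5× the reaction as written: 5 × (−24) = −120 kJ

ΔH = −120 kJ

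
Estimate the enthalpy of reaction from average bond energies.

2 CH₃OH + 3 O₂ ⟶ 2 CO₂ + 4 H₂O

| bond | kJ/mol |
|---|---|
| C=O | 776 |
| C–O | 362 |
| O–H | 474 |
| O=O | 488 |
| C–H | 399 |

Bonds broken (reactants):
  C–H: 6 × 399 = 2394
  C–O: 2 × 362 = 724
  O–H: 2 × 474 = 948
  O=O: 3 × 488 = 1464
  Σ(broken) = 5530 kJ
Bonds formed (products):
  C=O: 4 × 776 = 3104
  O–H: 8 × 474 = 3792
  Σ(formed) = 6896 kJ
ΔH = Σ(broken) − Σ(formed) = 5530 − 6896 = −1366 kJ

ΔH ≈ −1366 kJ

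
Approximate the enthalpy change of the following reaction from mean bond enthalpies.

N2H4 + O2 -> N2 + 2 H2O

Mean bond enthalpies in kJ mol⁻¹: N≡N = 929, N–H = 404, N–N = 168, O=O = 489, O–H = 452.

ΔH ≈ −464 kJ

Bonds broken (reactants):
  N–H: 4 × 404 = 1616
  N–N: 1 × 168 = 168
  O=O: 1 × 489 = 489
  Σ(broken) = 2273 kJ
Bonds formed (products):
  N≡N: 1 × 929 = 929
  O–H: 4 × 452 = 1808
  Σ(formed) = 2737 kJ
ΔH = Σ(broken) − Σ(formed) = 2273 − 2737 = −464 kJ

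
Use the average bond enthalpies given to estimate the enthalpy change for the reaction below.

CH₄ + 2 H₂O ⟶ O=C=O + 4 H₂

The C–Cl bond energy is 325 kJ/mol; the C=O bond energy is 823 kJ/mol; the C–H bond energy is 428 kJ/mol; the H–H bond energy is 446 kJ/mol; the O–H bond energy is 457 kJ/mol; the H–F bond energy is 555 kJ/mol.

Bonds broken (reactants):
  C–H: 4 × 428 = 1712
  O–H: 4 × 457 = 1828
  Σ(broken) = 3540 kJ
Bonds formed (products):
  C=O: 2 × 823 = 1646
  H–H: 4 × 446 = 1784
  Σ(formed) = 3430 kJ
ΔH = Σ(broken) − Σ(formed) = 3540 − 3430 = +110 kJ

ΔH ≈ +110 kJ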